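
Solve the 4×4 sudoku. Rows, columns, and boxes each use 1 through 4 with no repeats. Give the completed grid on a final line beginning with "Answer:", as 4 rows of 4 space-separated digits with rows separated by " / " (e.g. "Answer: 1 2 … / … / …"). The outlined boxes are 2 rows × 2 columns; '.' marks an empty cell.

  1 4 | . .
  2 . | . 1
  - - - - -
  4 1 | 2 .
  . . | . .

Step 1. [r1c3∈{3}] r1c3 is down to just 3 ⇒ r1c3=3.
Step 2. [r4c4∈{3,4}] in col 4, 4 fits only at r4c4 ⇒ r4c4=4.
Step 3. [r4c2∈{2,3}] across row 4, 2 lands solely at r4c2. So r4c2=2.
Step 4. [r1c4∈{2}] r1c4 is down to just 2. So r1c4=2.
Step 5. [r2c3∈{4}] r2c3's peers cover all but 4 ⇒ r2c3=4.
Step 6. [r4c1∈{3}] nothing but 3 survives at r4c1. So r4c1=3.
Step 7. [r2c2∈{3}] r2c2 is down to just 3. So r2c2=3.
Step 8. [r4c3∈{1}] r4c3 has the single candidate 1. So r4c3=1.
Step 9. [r3c4∈{3}] r3c4's peers cover all but 3 ⇒ r3c4=3.

Answer: 1 4 3 2 / 2 3 4 1 / 4 1 2 3 / 3 2 1 4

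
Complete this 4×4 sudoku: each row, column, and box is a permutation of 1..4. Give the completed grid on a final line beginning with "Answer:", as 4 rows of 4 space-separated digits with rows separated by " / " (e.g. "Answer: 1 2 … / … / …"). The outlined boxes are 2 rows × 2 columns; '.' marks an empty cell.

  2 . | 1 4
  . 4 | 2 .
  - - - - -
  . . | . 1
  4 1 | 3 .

Step 1. [r3c1∈{3}] r3c1 has the single candidate 3. So r3c1=3.
Step 2. [r2c1∈{1}] nothing but 1 survives at r2c1, so r2c1=1.
Step 3. [r2c4∈{3}] r2c4 has the single candidate 3 ⇒ r2c4=3.
Step 4. [r3c3∈{4}] only 4 remains possible at r3c3, so r3c3=4.
Step 5. [r1c2∈{3}] nothing but 3 survives at r1c2. So r1c2=3.
Step 6. [r4c4∈{2}] only 2 remains possible at r4c4, so r4c4=2.
Step 7. [r3c2∈{2}] r3c2 has the single candidate 2 ⇒ r3c2=2.

Answer: 2 3 1 4 / 1 4 2 3 / 3 2 4 1 / 4 1 3 2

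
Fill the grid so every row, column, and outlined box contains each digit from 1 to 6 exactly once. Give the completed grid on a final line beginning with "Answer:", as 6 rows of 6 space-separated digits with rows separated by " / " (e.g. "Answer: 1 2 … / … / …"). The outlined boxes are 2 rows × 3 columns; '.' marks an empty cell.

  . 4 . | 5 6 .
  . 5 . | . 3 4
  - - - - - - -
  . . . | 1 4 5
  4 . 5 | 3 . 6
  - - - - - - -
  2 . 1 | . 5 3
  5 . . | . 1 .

Step 1. [r5c2∈{6}] r5c2's peers cover all but 6. So r5c2=6.
Step 2. [r2c4∈{2}] only 2 remains possible at r2c4. So r2c4=2.
Step 3. [r6c2∈{3}] r6c2's peers cover all but 3. So r6c2=3.
Step 4. [r2c1∈{1,6}] row 2 places 1 nowhere but r2c1. So r2c1=1.
Step 5. [r1c3∈{2,3}] row 1 places 2 nowhere but r1c3. So r1c3=2.
Step 6. [r3c1∈{3,6}] in col 1, 6 fits only at r3c1. So r3c1=6.
Step 7. [r6c3∈{4}] r6c3 is down to just 4, so r6c3=4.
Step 8. [r3c2∈{2}] nothing but 2 survives at r3c2. So r3c2=2.
Step 9. [r4c5∈{2}] only 2 remains possible at r4c5 ⇒ r4c5=2.
Step 10. [r5c4∈{4}] only 4 remains possible at r5c4. So r5c4=4.
Step 11. [r6c6∈{2}] only 2 remains possible at r6c6, so r6c6=2.
Step 12. [r4c2∈{1}] r4c2 has the single candidate 1 ⇒ r4c2=1.
Step 13. [r2c3∈{6}] r2c3 has the single candidate 6 ⇒ r2c3=6.
Step 14. [r6c4∈{6}] only 6 remains possible at r6c4, so r6c4=6.
Step 15. [r1c6∈{1}] r1c6's peers cover all but 1, so r1c6=1.
Step 16. [r3c3∈{3}] r3c3 is down to just 3 ⇒ r3c3=3.
Step 17. [r1c1∈{3}] r1c1 has the single candidate 3 ⇒ r1c1=3.

Answer: 3 4 2 5 6 1 / 1 5 6 2 3 4 / 6 2 3 1 4 5 / 4 1 5 3 2 6 / 2 6 1 4 5 3 / 5 3 4 6 1 2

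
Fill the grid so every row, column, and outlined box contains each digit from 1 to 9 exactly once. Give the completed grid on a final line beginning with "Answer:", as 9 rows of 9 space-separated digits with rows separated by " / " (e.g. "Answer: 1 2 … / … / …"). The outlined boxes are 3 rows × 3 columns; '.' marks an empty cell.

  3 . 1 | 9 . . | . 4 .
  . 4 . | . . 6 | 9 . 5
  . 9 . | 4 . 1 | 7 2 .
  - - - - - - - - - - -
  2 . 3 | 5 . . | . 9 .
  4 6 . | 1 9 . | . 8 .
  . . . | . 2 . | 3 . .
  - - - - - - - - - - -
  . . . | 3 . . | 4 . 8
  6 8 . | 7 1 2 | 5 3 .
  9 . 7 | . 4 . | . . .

Step 1. [r6c8∈{1,5,6,7}] in col 8, 5 fits only at r6c8. So r6c8=5.
Step 2. [r1c2∈{2,5,7}] r1c2 is the only open cell in row 1 admitting 2. So r1c2=2.
Step 3. [r2c3∈{8}] only 8 remains possible at r2c3. So r2c3=8.
Step 4. [r3c5∈{3,5,8}] row 3 places 8 nowhere but r3c5, so r3c5=8.
Step 5. [r4c6∈{4,7,8}] 8 has one home in row 4: r4c6. So r4c6=8.
Step 6. [r1c9∈{6}] r1c9's peers cover all but 6. So r1c9=6.
Step 7. [r9c6∈{5}] nothing but 5 survives at r9c6 ⇒ r9c6=5.
Step 8. [r1c6∈{7}] r1c6's peers cover all but 7, so r1c6=7.
Step 9. [r5c9∈{2,7}] 7 has one home in row 5: r5c9 ⇒ r5c9=7.
Step 10. [r7c2∈{1,5}] 5 has one home in col 2: r7c2. So r7c2=5.
Step 11. [r4c7∈{1,6}] box 6 places 6 nowhere but r4c7, so r4c7=6.
Step 12. [r9c7∈{1,2}] in col 7, 1 fits only at r9c7, so r9c7=1.
Step 13. [r6c1∈{1,7,8}] row 6 places 8 nowhere but r6c1 ⇒ r6c1=8.
Step 14. [r6c2∈{1,7}] in row 6, 7 fits only at r6c2, so r6c2=7.
Step 15. [r4c9∈{1,4}] in row 4, 4 fits only at r4c9, so r4c9=4.
Step 16. [r9c8∈{6}] r9c8's peers cover all but 6, so r9c8=6.
Step 17. [r3c1∈{5}] r3c1 is down to just 5 ⇒ r3c1=5.
Step 18. [r1c7∈{8}] only 8 remains possible at r1c7, so r1c7=8.
Step 19. [r7c1∈{1}] nothing but 1 survives at r7c1. So r7c1=1.
Step 20. [r2c8∈{1}] nothing but 1 survives at r2c8, so r2c8=1.
Step 21. [r4c5∈{7}] r4c5's peers cover all but 7 ⇒ r4c5=7.
Step 22. [r3c3∈{6}] r3c3 is down to just 6, so r3c3=6.
Step 23. [r3c9∈{3}] only 3 remains possible at r3c9. So r3c9=3.
Step 24. [r7c8∈{7}] r7c8 has the single candidate 7. So r7c8=7.
Step 25. [r2c4∈{2}] nothing but 2 survives at r2c4 ⇒ r2c4=2.
Step 26. [r8c9∈{9}] r8c9 is down to just 9. So r8c9=9.
Step 27. [r7c5∈{6}] nothing but 6 survives at r7c5 ⇒ r7c5=6.
Step 28. [r7c6∈{9}] r7c6 has the single candidate 9 ⇒ r7c6=9.
Step 29. [r1c5∈{5}] r1c5's peers cover all but 5, so r1c5=5.
Step 30. [r9c4∈{8}] r9c4's peers cover all but 8, so r9c4=8.
Step 31. [r5c3∈{5}] r5c3's peers cover all but 5. So r5c3=5.
Step 32. [r6c6∈{4}] r6c6 is down to just 4. So r6c6=4.
Step 33. [r6c3∈{9}] nothing but 9 survives at r6c3. So r6c3=9.
Step 34. [r2c1∈{7}] r2c1 has the single candidate 7 ⇒ r2c1=7.
Step 35. [r9c2∈{3}] r9c2's peers cover all but 3, so r9c2=3.
Step 36. [r6c9∈{1}] r6c9's peers cover all but 1. So r6c9=1.
Step 37. [r2c5∈{3}] r2c5's peers cover all but 3, so r2c5=3.
Step 38. [r6c4∈{6}] r6c4 is down to just 6. So r6c4=6.
Step 39. [r5c6∈{3}] r5c6's peers cover all but 3, so r5c6=3.
Step 40. [r9c9∈{2}] r9c9 has the single candidate 2 ⇒ r9c9=2.
Step 41. [r8c3∈{4}] only 4 remains possible at r8c3 ⇒ r8c3=4.
Step 42. [r7c3∈{2}] r7c3 has the single candidate 2 ⇒ r7c3=2.
Step 43. [r4c2∈{1}] r4c2 has the single candidate 1. So r4c2=1.
Step 44. [r5c7∈{2}] nothing but 2 survives at r5c7 ⇒ r5c7=2.

Answer: 3 2 1 9 5 7 8 4 6 / 7 4 8 2 3 6 9 1 5 / 5 9 6 4 8 1 7 2 3 / 2 1 3 5 7 8 6 9 4 / 4 6 5 1 9 3 2 8 7 / 8 7 9 6 2 4 3 5 1 / 1 5 2 3 6 9 4 7 8 / 6 8 4 7 1 2 5 3 9 / 9 3 7 8 4 5 1 6 2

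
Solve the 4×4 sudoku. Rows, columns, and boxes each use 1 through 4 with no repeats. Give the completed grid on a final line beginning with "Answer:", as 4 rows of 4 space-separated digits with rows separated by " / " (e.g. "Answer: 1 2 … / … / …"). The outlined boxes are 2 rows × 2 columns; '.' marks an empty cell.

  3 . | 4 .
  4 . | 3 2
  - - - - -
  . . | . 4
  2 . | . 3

Step 1. [r3c1∈{1}] r3c1 has the single candidate 1 ⇒ r3c1=1.
Step 2. [r2c2∈{1}] r2c2 has the single candidate 1. So r2c2=1.
Step 3. [r1c4∈{1}] only 1 remains possible at r1c4 ⇒ r1c4=1.
Step 4. [r4c2∈{4}] only 4 remains possible at r4c2. So r4c2=4.
Step 5. [r1c2∈{2}] nothing but 2 survives at r1c2 ⇒ r1c2=2.
Step 6. [r3c3∈{2}] r3c3's peers cover all but 2 ⇒ r3c3=2.
Step 7. [r3c2∈{3}] only 3 remains possible at r3c2. So r3c2=3.
Step 8. [r4c3∈{1}] r4c3's peers cover all but 1, so r4c3=1.

Answer: 3 2 4 1 / 4 1 3 2 / 1 3 2 4 / 2 4 1 3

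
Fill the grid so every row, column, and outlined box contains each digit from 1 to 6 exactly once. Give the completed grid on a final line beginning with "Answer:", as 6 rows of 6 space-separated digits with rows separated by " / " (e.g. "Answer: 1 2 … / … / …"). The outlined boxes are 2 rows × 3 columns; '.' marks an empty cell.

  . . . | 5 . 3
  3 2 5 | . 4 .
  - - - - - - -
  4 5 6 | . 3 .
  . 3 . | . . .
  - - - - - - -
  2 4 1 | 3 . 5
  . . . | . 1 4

Step 1. [r6c4∈{2,6}] in row 6, 2 fits only at r6c4 ⇒ r6c4=2.
Step 2. [r3c4∈{1}] r3c4 has the single candidate 1. So r3c4=1.
Step 3. [r2c4∈{6}] r2c4 has the single candidate 6, so r2c4=6.
Step 4. [r4c6∈{2,6}] across col 6, 6 lands solely at r4c6. So r4c6=6.
Step 5. [r6c2∈{6}] only 6 remains possible at r6c2, so r6c2=6.
Step 6. [r4c3∈{2}] r4c3 is down to just 2 ⇒ r4c3=2.
Step 7. [r1c1∈{1,6}] across row 1, 6 lands solely at r1c1 ⇒ r1c1=6.
Step 8. [r2c6∈{1}] r2c6 has the single candidate 1. So r2c6=1.
Step 9. [r5c5∈{6}] r5c5's peers cover all but 6, so r5c5=6.
Step 10. [r4c4∈{4}] nothing but 4 survives at r4c4 ⇒ r4c4=4.
Step 11. [r6c3∈{3}] only 3 remains possible at r6c3, so r6c3=3.
Step 12. [r4c5∈{5}] only 5 remains possible at r4c5, so r4c5=5.
Step 13. [r6c1∈{5}] r6c1's peers cover all but 5. So r6c1=5.
Step 14. [r1c3∈{4}] nothing but 4 survives at r1c3 ⇒ r1c3=4.
Step 15. [r4c1∈{1}] r4c1 has the single candidate 1. So r4c1=1.
Step 16. [r3c6∈{2}] nothing but 2 survives at r3c6, so r3c6=2.
Step 17. [r1c5∈{2}] only 2 remains possible at r1c5 ⇒ r1c5=2.
Step 18. [r1c2∈{1}] r1c2's peers cover all but 1 ⇒ r1c2=1.

Answer: 6 1 4 5 2 3 / 3 2 5 6 4 1 / 4 5 6 1 3 2 / 1 3 2 4 5 6 / 2 4 1 3 6 5 / 5 6 3 2 1 4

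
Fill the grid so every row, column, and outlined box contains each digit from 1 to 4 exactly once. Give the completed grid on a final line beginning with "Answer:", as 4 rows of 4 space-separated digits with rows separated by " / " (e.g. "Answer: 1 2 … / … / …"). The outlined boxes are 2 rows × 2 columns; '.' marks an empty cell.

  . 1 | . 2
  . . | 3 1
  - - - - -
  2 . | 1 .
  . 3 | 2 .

Step 1. [r3c2∈{4}] r3c2's peers cover all but 4, so r3c2=4.
Step 2. [r1c1∈{3,4}] 3 has one home in row 1: r1c1. So r1c1=3.
Step 3. [r2c2∈{2}] r2c2 is down to just 2, so r2c2=2.
Step 4. [r3c4∈{3}] r3c4 is down to just 3. So r3c4=3.
Step 5. [r4c1∈{1}] r4c1's peers cover all but 1, so r4c1=1.
Step 6. [r4c4∈{4}] r4c4 is down to just 4. So r4c4=4.
Step 7. [r1c3∈{4}] r1c3 has the single candidate 4. So r1c3=4.
Step 8. [r2c1∈{4}] nothing but 4 survives at r2c1 ⇒ r2c1=4.

Answer: 3 1 4 2 / 4 2 3 1 / 2 4 1 3 / 1 3 2 4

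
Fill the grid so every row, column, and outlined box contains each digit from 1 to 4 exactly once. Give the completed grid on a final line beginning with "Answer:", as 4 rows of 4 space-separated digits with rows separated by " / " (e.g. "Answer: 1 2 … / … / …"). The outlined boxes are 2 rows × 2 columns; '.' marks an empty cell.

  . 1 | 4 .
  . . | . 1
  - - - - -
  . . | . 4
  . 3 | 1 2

Step 1. [r1c1∈{2,3}] across row 1, 2 lands solely at r1c1. So r1c1=2.
Step 2. [r2c1∈{3,4}] r2c1 is the only open cell in col 1 admitting 3 ⇒ r2c1=3.
Step 3. [r3c1∈{1}] r3c1 has the single candidate 1 ⇒ r3c1=1.
Step 4. [r4c1∈{4}] nothing but 4 survives at r4c1 ⇒ r4c1=4.
Step 5. [r3c3∈{3}] r3c3 is down to just 3. So r3c3=3.
Step 6. [r2c3∈{2}] only 2 remains possible at r2c3. So r2c3=2.
Step 7. [r3c2∈{2}] r3c2 is down to just 2 ⇒ r3c2=2.
Step 8. [r1c4∈{3}] r1c4 has the single candidate 3. So r1c4=3.
Step 9. [r2c2∈{4}] nothing but 4 survives at r2c2 ⇒ r2c2=4.

Answer: 2 1 4 3 / 3 4 2 1 / 1 2 3 4 / 4 3 1 2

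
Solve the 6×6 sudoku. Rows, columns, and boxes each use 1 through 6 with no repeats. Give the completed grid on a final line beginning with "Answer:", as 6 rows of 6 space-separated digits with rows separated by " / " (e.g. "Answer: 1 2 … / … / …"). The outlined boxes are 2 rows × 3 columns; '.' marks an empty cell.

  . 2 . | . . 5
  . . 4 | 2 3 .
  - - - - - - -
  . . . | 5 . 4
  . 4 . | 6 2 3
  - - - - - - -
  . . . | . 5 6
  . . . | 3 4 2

Step 1. [r2c6∈{1}] r2c6 has the single candidate 1, so r2c6=1.
Step 2. [r3c5∈{1}] nothing but 1 survives at r3c5, so r3c5=1.
Step 3. [r5c4∈{1}] r5c4 has the single candidate 1. So r5c4=1.
Step 4. [r6c2∈{1,5,6}] 1 has one home in col 2: r6c2. So r6c2=1.
Step 5. [r5c2∈{3}] r5c2 has the single candidate 3. So r5c2=3.
Step 6. [r3c2∈{6}] nothing but 6 survives at r3c2. So r3c2=6.
Step 7. [r2c1∈{5,6}] 6 has one home in row 2: r2c1. So r2c1=6.
Step 8. [r5c3∈{2}] r5c3 is down to just 2. So r5c3=2.
Step 9. [r3c3∈{3}] r3c3 is down to just 3, so r3c3=3.
Step 10. [r1c3∈{1}] r1c3 has the single candidate 1. So r1c3=1.
Step 11. [r4c3∈{5}] r4c3 is down to just 5, so r4c3=5.
Step 12. [r1c5∈{6}] only 6 remains possible at r1c5, so r1c5=6.
Step 13. [r2c2∈{5}] r2c2 has the single candidate 5. So r2c2=5.
Step 14. [r4c1∈{1}] r4c1's peers cover all but 1. So r4c1=1.
Step 15. [r6c3∈{6}] r6c3's peers cover all but 6 ⇒ r6c3=6.
Step 16. [r3c1∈{2}] r3c1 is down to just 2. So r3c1=2.
Step 17. [r1c4∈{4}] nothing but 4 survives at r1c4 ⇒ r1c4=4.
Step 18. [r1c1∈{3}] r1c1 has the single candidate 3. So r1c1=3.
Step 19. [r5c1∈{4}] r5c1 is down to just 4 ⇒ r5c1=4.
Step 20. [r6c1∈{5}] r6c1's peers cover all but 5 ⇒ r6c1=5.

Answer: 3 2 1 4 6 5 / 6 5 4 2 3 1 / 2 6 3 5 1 4 / 1 4 5 6 2 3 / 4 3 2 1 5 6 / 5 1 6 3 4 2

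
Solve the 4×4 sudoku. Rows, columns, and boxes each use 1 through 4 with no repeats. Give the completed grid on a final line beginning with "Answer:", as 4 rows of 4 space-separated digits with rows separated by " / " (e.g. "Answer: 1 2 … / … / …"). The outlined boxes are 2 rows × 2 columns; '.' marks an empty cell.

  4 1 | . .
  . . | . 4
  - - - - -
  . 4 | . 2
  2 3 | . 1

Step 1. [r2c3∈{1,2,3}] row 2 places 1 nowhere but r2c3, so r2c3=1.
Step 2. [r1c3∈{2,3}] in row 1, 2 fits only at r1c3. So r1c3=2.
Step 3. [r3c1∈{1}] r3c1's peers cover all but 1 ⇒ r3c1=1.
Step 4. [r2c2∈{2}] only 2 remains possible at r2c2 ⇒ r2c2=2.
Step 5. [r3c3∈{3}] nothing but 3 survives at r3c3, so r3c3=3.
Step 6. [r2c1∈{3}] only 3 remains possible at r2c1, so r2c1=3.
Step 7. [r1c4∈{3}] r1c4 is down to just 3. So r1c4=3.
Step 8. [r4c3∈{4}] r4c3 has the single candidate 4 ⇒ r4c3=4.

Answer: 4 1 2 3 / 3 2 1 4 / 1 4 3 2 / 2 3 4 1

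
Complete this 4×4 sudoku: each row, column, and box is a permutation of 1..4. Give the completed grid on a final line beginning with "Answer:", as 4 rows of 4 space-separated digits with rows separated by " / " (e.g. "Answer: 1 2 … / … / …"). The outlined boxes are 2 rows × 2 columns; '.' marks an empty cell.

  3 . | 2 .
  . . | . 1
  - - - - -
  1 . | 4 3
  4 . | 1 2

Step 1. [r2c2∈{2,4}] r2c2 is the only open cell in row 2 admitting 4, so r2c2=4.
Step 2. [r2c3∈{3}] r2c3 has the single candidate 3, so r2c3=3.
Step 3. [r3c2∈{2}] r3c2's peers cover all but 2 ⇒ r3c2=2.
Step 4. [r1c2∈{1}] r1c2 is down to just 1 ⇒ r1c2=1.
Step 5. [r2c1∈{2}] only 2 remains possible at r2c1, so r2c1=2.
Step 6. [r4c2∈{3}] nothing but 3 survives at r4c2. So r4c2=3.
Step 7. [r1c4∈{4}] r1c4 is down to just 4, so r1c4=4.

Answer: 3 1 2 4 / 2 4 3 1 / 1 2 4 3 / 4 3 1 2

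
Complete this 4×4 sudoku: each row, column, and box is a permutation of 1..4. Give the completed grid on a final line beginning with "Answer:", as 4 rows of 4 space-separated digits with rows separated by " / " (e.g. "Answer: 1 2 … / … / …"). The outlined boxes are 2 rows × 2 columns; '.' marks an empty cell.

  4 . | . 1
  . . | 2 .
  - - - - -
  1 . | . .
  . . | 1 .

Step 1. [r4c1∈{2,3}] r4c1 is the only open cell in col 1 admitting 2 ⇒ r4c1=2.
Step 2. [r3c3∈{3,4}] r3c3 is the only open cell in col 3 admitting 4 ⇒ r3c3=4.
Step 3. [r3c2∈{3}] r3c2 is down to just 3, so r3c2=3.
Step 4. [r2c4∈{3,4}] in row 2, 4 fits only at r2c4 ⇒ r2c4=4.
Step 5. [r1c2∈{2}] only 2 remains possible at r1c2, so r1c2=2.
Step 6. [r4c2∈{4}] r4c2 is down to just 4 ⇒ r4c2=4.
Step 7. [r3c4∈{2}] r3c4 is down to just 2. So r3c4=2.
Step 8. [r2c2∈{1}] r2c2's peers cover all but 1, so r2c2=1.
Step 9. [r1c3∈{3}] r1c3 has the single candidate 3. So r1c3=3.
Step 10. [r2c1∈{3}] r2c1 is down to just 3. So r2c1=3.
Step 11. [r4c4∈{3}] r4c4 is down to just 3, so r4c4=3.

Answer: 4 2 3 1 / 3 1 2 4 / 1 3 4 2 / 2 4 1 3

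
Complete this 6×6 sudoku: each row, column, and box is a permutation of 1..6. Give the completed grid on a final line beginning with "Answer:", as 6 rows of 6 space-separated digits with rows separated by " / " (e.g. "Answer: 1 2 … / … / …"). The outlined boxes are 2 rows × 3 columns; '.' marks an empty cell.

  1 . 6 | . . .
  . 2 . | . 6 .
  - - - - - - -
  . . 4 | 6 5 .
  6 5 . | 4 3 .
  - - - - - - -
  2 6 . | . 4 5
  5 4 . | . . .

Step 1. [r1c2∈{3}] r1c2 is down to just 3 ⇒ r1c2=3.
Step 2. [r6c5∈{1,2}] col 5 places 1 nowhere but r6c5. So r6c5=1.
Step 3. [r5c4∈{3}] nothing but 3 survives at r5c4 ⇒ r5c4=3.
Step 4. [r3c6∈{1,2}] in row 3, 2 fits only at r3c6, so r3c6=2.
Step 5. [r2c6∈{1,3,4}] across row 2, 3 lands solely at r2c6, so r2c6=3.
Step 6. [r1c4∈{2,5}] 5 has one home in row 1: r1c4, so r1c4=5.
Step 7. [r3c2∈{1}] nothing but 1 survives at r3c2. So r3c2=1.
Step 8. [r6c4∈{2}] only 2 remains possible at r6c4 ⇒ r6c4=2.
Step 9. [r5c3∈{1}] r5c3 has the single candidate 1. So r5c3=1.
Step 10. [r6c3∈{3}] nothing but 3 survives at r6c3. So r6c3=3.
Step 11. [r2c4∈{1}] r2c4's peers cover all but 1, so r2c4=1.
Step 12. [r1c5∈{2}] r1c5's peers cover all but 2. So r1c5=2.
Step 13. [r2c1∈{4}] only 4 remains possible at r2c1 ⇒ r2c1=4.
Step 14. [r4c6∈{1}] r4c6 is down to just 1, so r4c6=1.
Step 15. [r4c3∈{2}] only 2 remains possible at r4c3. So r4c3=2.
Step 16. [r3c1∈{3}] nothing but 3 survives at r3c1. So r3c1=3.
Step 17. [r1c6∈{4}] r1c6 is down to just 4, so r1c6=4.
Step 18. [r2c3∈{5}] only 5 remains possible at r2c3. So r2c3=5.
Step 19. [r6c6∈{6}] r6c6's peers cover all but 6. So r6c6=6.

Answer: 1 3 6 5 2 4 / 4 2 5 1 6 3 / 3 1 4 6 5 2 / 6 5 2 4 3 1 / 2 6 1 3 4 5 / 5 4 3 2 1 6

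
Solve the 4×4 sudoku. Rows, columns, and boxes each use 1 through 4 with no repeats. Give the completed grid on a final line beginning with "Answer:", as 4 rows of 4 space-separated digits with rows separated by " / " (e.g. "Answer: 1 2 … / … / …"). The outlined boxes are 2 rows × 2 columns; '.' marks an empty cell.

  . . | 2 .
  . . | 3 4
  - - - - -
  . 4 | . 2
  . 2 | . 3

Step 1. [r4c1∈{1}] nothing but 1 survives at r4c1 ⇒ r4c1=1.
Step 2. [r1c2∈{1,3}] in col 2, 3 fits only at r1c2. So r1c2=3.
Step 3. [r4c3∈{4}] nothing but 4 survives at r4c3, so r4c3=4.
Step 4. [r2c1∈{2}] nothing but 2 survives at r2c1. So r2c1=2.
Step 5. [r3c1∈{3}] nothing but 3 survives at r3c1 ⇒ r3c1=3.
Step 6. [r2c2∈{1}] r2c2 is down to just 1. So r2c2=1.
Step 7. [r3c3∈{1}] nothing but 1 survives at r3c3, so r3c3=1.
Step 8. [r1c1∈{4}] r1c1's peers cover all but 4. So r1c1=4.
Step 9. [r1c4∈{1}] nothing but 1 survives at r1c4, so r1c4=1.

Answer: 4 3 2 1 / 2 1 3 4 / 3 4 1 2 / 1 2 4 3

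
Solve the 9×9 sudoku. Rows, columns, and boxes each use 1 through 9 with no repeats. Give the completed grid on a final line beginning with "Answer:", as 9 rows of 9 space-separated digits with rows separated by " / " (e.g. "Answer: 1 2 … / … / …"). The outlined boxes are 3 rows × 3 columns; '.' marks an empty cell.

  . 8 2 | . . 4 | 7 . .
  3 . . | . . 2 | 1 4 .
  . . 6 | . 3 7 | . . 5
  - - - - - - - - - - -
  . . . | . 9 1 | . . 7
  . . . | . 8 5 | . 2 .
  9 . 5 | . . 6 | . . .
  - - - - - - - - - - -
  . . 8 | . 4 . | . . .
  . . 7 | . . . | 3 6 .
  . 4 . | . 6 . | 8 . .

Step 1. [r5c1∈{1,4,6,7}] across col 1, 7 lands solely at r5c1, so r5c1=7.
Step 2. [r6c7∈{4}] only 4 remains possible at r6c7 ⇒ r6c7=4.
Step 3. [r2c5∈{5}] r2c5 is down to just 5, so r2c5=5.
Step 4. [r2c3∈{9}] only 9 remains possible at r2c3, so r2c3=9.
Step 5. [r3c2∈{1}] only 1 remains possible at r3c2. So r3c2=1.
Step 6. [r4c1∈{2,4,6,8}] r4c1 is the only open cell in col 1 admitting 8 ⇒ r4c1=8.
Step 7. [r7c1∈{1,2,5,6}] in col 1, 6 fits only at r7c1. So r7c1=6.
Step 8. [r5c3∈{1,3,4}] box 4 places 1 nowhere but r5c3 ⇒ r5c3=1.
Step 9. [r9c3∈{3}] only 3 remains possible at r9c3, so r9c3=3.
Step 10. [r9c6∈{9}] nothing but 9 survives at r9c6. So r9c6=9.
Step 11. [r8c9∈{1,2,4,9}] across row 8, 4 lands solely at r8c9. So r8c9=4.
Step 12. [r8c2∈{2,5,9}] row 8 places 9 nowhere but r8c2, so r8c2=9.
Step 13. [r7c2∈{2,5}] 5 has one home in col 2: r7c2, so r7c2=5.
Step 14. [r9c8∈{1,5,7}] box 9 places 5 nowhere but r9c8 ⇒ r9c8=5.
Step 15. [r4c8∈{3}] nothing but 3 survives at r4c8 ⇒ r4c8=3.
Step 16. [r1c8∈{9}] only 9 remains possible at r1c8. So r1c8=9.
Step 17. [r9c4∈{1,2,7}] in row 9, 7 fits only at r9c4 ⇒ r9c4=7.
Step 18. [r8c4∈{1,2,5,8}] in row 8, 5 fits only at r8c4. So r8c4=5.
Step 19. [r3c8∈{8}] nothing but 8 survives at r3c8, so r3c8=8.
Step 20. [r2c9∈{6}] r2c9's peers cover all but 6. So r2c9=6.
Step 21. [r1c5∈{1}] r1c5 has the single candidate 1, so r1c5=1.
Step 22. [r7c4∈{1,2,3}] 1 has one home in col 4: r7c4. So r7c4=1.
Step 23. [r9c9∈{1,2}] r9c9 is the only open cell in box 9 admitting 1, so r9c9=1.
Step 24. [r5c9∈{9}] r5c9 has the single candidate 9. So r5c9=9.
Step 25. [r5c7∈{6}] only 6 remains possible at r5c7 ⇒ r5c7=6.
Step 26. [r8c5∈{2}] only 2 remains possible at r8c5, so r8c5=2.
Step 27. [r5c4∈{3,4}] r5c4 is the only open cell in row 5 admitting 4. So r5c4=4.
Step 28. [r6c4∈{2,3}] across col 4, 3 lands solely at r6c4, so r6c4=3.
Step 29. [r3c7∈{2}] r3c7 is down to just 2 ⇒ r3c7=2.
Step 30. [r6c2∈{2}] only 2 remains possible at r6c2, so r6c2=2.
Step 31. [r4c3∈{4}] r4c3 is down to just 4 ⇒ r4c3=4.
Step 32. [r4c2∈{6}] only 6 remains possible at r4c2 ⇒ r4c2=6.
Step 33. [r4c4∈{2}] r4c4's peers cover all but 2, so r4c4=2.
Step 34. [r7c6∈{3}] r7c6 is down to just 3 ⇒ r7c6=3.
Step 35. [r6c8∈{1}] r6c8 has the single candidate 1 ⇒ r6c8=1.
Step 36. [r7c7∈{9}] r7c7's peers cover all but 9, so r7c7=9.
Step 37. [r8c6∈{8}] r8c6 is down to just 8 ⇒ r8c6=8.
Step 38. [r7c8∈{7}] r7c8 is down to just 7. So r7c8=7.
Step 39. [r5c2∈{3}] r5c2's peers cover all but 3 ⇒ r5c2=3.
Step 40. [r9c1∈{2}] nothing but 2 survives at r9c1. So r9c1=2.
Step 41. [r6c5∈{7}] r6c5 is down to just 7. So r6c5=7.
Step 42. [r1c1∈{5}] only 5 remains possible at r1c1. So r1c1=5.
Step 43. [r2c2∈{7}] r2c2's peers cover all but 7, so r2c2=7.
Step 44. [r1c4∈{6}] only 6 remains possible at r1c4 ⇒ r1c4=6.
Step 45. [r1c9∈{3}] r1c9's peers cover all but 3. So r1c9=3.
Step 46. [r2c4∈{8}] r2c4 has the single candidate 8 ⇒ r2c4=8.
Step 47. [r3c4∈{9}] r3c4's peers cover all but 9 ⇒ r3c4=9.
Step 48. [r6c9∈{8}] r6c9 is down to just 8. So r6c9=8.
Step 49. [r8c1∈{1}] r8c1 is down to just 1 ⇒ r8c1=1.
Step 50. [r4c7∈{5}] r4c7's peers cover all but 5 ⇒ r4c7=5.
Step 51. [r7c9∈{2}] r7c9 has the single candidate 2 ⇒ r7c9=2.
Step 52. [r3c1∈{4}] nothing but 4 survives at r3c1, so r3c1=4.

Answer: 5 8 2 6 1 4 7 9 3 / 3 7 9 8 5 2 1 4 6 / 4 1 6 9 3 7 2 8 5 / 8 6 4 2 9 1 5 3 7 / 7 3 1 4 8 5 6 2 9 / 9 2 5 3 7 6 4 1 8 / 6 5 8 1 4 3 9 7 2 / 1 9 7 5 2 8 3 6 4 / 2 4 3 7 6 9 8 5 1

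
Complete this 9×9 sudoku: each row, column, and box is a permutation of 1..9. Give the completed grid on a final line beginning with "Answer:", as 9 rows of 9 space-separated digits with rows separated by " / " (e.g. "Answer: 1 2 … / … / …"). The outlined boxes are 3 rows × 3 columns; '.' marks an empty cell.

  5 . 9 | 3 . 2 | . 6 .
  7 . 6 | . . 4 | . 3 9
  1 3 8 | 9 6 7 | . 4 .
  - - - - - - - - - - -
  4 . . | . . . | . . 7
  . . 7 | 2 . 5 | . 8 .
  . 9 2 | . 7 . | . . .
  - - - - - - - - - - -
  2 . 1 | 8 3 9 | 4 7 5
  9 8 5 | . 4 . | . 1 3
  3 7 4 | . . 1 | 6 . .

Step 1. [r8c7∈{2}] nothing but 2 survives at r8c7. So r8c7=2.
Step 2. [r5c1∈{6}] nothing but 6 survives at r5c1, so r5c1=6.
Step 3. [r5c2∈{1}] nothing but 1 survives at r5c2. So r5c2=1.
Step 4. [r6c9∈{1,4,6}] col 9 places 6 nowhere but r6c9, so r6c9=6.
Step 5. [r1c9∈{1,8}] in col 9, 1 fits only at r1c9. So r1c9=1.
Step 6. [r6c8∈{5}] r6c8 is down to just 5. So r6c8=5.
Step 7. [r5c7∈{3,9}] across row 5, 3 lands solely at r5c7, so r5c7=3.
Step 8. [r1c5∈{8}] r1c5 has the single candidate 8 ⇒ r1c5=8.
Step 9. [r4c6∈{3,6,8}] 8 has one home in row 4: r4c6 ⇒ r4c6=8.
Step 10. [r4c7∈{1,9}] across col 7, 9 lands solely at r4c7. So r4c7=9.
Step 11. [r4c5∈{1}] r4c5's peers cover all but 1, so r4c5=1.
Step 12. [r2c5∈{5}] only 5 remains possible at r2c5 ⇒ r2c5=5.
Step 13. [r8c4∈{6,7}] in row 8, 7 fits only at r8c4. So r8c4=7.
Step 14. [r6c7∈{1}] r6c7's peers cover all but 1, so r6c7=1.
Step 15. [r9c5∈{2}] r9c5 has the single candidate 2. So r9c5=2.
Step 16. [r8c6∈{6}] only 6 remains possible at r8c6. So r8c6=6.
Step 17. [r6c6∈{3}] r6c6 is down to just 3, so r6c6=3.
Step 18. [r9c9∈{8}] only 8 remains possible at r9c9. So r9c9=8.
Step 19. [r3c9∈{2}] r3c9 has the single candidate 2 ⇒ r3c9=2.
Step 20. [r1c7∈{7}] only 7 remains possible at r1c7 ⇒ r1c7=7.
Step 21. [r1c2∈{4}] nothing but 4 survives at r1c2. So r1c2=4.
Step 22. [r5c5∈{9}] r5c5 is down to just 9. So r5c5=9.
Step 23. [r7c2∈{6}] r7c2 is down to just 6 ⇒ r7c2=6.
Step 24. [r2c7∈{8}] r2c7 has the single candidate 8. So r2c7=8.
Step 25. [r4c8∈{2}] nothing but 2 survives at r4c8, so r4c8=2.
Step 26. [r4c3∈{3}] nothing but 3 survives at r4c3 ⇒ r4c3=3.
Step 27. [r9c4∈{5}] only 5 remains possible at r9c4. So r9c4=5.
Step 28. [r9c8∈{9}] r9c8's peers cover all but 9 ⇒ r9c8=9.
Step 29. [r4c4∈{6}] only 6 remains possible at r4c4. So r4c4=6.
Step 30. [r4c2∈{5}] r4c2 has the single candidate 5 ⇒ r4c2=5.
Step 31. [r2c2∈{2}] r2c2 is down to just 2. So r2c2=2.
Step 32. [r2c4∈{1}] only 1 remains possible at r2c4, so r2c4=1.
Step 33. [r6c4∈{4}] r6c4 has the single candidate 4. So r6c4=4.
Step 34. [r6c1∈{8}] nothing but 8 survives at r6c1, so r6c1=8.
Step 35. [r3c7∈{5}] r3c7's peers cover all but 5, so r3c7=5.
Step 36. [r5c9∈{4}] nothing but 4 survives at r5c9. So r5c9=4.

Answer: 5 4 9 3 8 2 7 6 1 / 7 2 6 1 5 4 8 3 9 / 1 3 8 9 6 7 5 4 2 / 4 5 3 6 1 8 9 2 7 / 6 1 7 2 9 5 3 8 4 / 8 9 2 4 7 3 1 5 6 / 2 6 1 8 3 9 4 7 5 / 9 8 5 7 4 6 2 1 3 / 3 7 4 5 2 1 6 9 8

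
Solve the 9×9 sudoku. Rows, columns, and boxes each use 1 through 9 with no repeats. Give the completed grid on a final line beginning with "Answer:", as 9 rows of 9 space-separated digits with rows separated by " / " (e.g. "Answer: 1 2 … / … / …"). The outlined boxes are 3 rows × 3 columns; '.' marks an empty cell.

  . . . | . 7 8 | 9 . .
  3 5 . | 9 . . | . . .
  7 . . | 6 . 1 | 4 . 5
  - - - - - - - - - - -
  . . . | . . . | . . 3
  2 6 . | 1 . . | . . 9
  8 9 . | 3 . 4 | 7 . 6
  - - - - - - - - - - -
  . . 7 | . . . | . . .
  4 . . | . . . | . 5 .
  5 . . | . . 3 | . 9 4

Step 1. [r2c6∈{2}] r2c6's peers cover all but 2. So r2c6=2.
Step 2. [r4c1∈{1}] r4c1 has the single candidate 1. So r4c1=1.
Step 3. [r8c9∈{1,2,7,8}] r8c9 is the only open cell in box 9 admitting 7. So r8c9=7.
Step 4. [r1c8∈{1,2,3,6}] r1c8 is the only open cell in row 1 admitting 3 ⇒ r1c8=3.
Step 5. [r7c1∈{6,9}] in col 1, 9 fits only at r7c1. So r7c1=9.
Step 6. [r6c8∈{1,2}] 1 has one home in row 6: r6c8 ⇒ r6c8=1.
Step 7. [r6c5∈{2,5}] in row 6, 2 fits only at r6c5 ⇒ r6c5=2.
Step 8. [r5c6∈{5,7}] row 5 places 7 nowhere but r5c6. So r5c6=7.
Step 9. [r1c4∈{4,5}] in row 1, 5 fits only at r1c4, so r1c4=5.
Step 10. [r4c4∈{8}] only 8 remains possible at r4c4 ⇒ r4c4=8.
Step 11. [r5c5∈{5}] only 5 remains possible at r5c5 ⇒ r5c5=5.
Step 12. [r5c7∈{8}] only 8 remains possible at r5c7 ⇒ r5c7=8.
Step 13. [r8c4∈{2}] only 2 remains possible at r8c4 ⇒ r8c4=2.
Step 14. [r5c3∈{3,4}] row 5 places 3 nowhere but r5c3 ⇒ r5c3=3.
Step 15. [r4c7∈{2,5}] in col 7, 5 fits only at r4c7, so r4c7=5.
Step 16. [r4c3∈{4}] nothing but 4 survives at r4c3 ⇒ r4c3=4.
Step 17. [r4c8∈{2}] r4c8 has the single candidate 2. So r4c8=2.
Step 18. [r3c8∈{8}] r3c8 has the single candidate 8 ⇒ r3c8=8.
Step 19. [r7c8∈{6}] r7c8 is down to just 6. So r7c8=6.
Step 20. [r3c2∈{2}] nothing but 2 survives at r3c2. So r3c2=2.
Step 21. [r2c3∈{1,6,8}] r2c3 is the only open cell in row 2 admitting 8. So r2c3=8.
Step 22. [r7c9∈{1,2,8}] col 9 places 8 nowhere but r7c9 ⇒ r7c9=8.
Step 23. [r9c3∈{1,2,6}] across col 3, 2 lands solely at r9c3 ⇒ r9c3=2.
Step 24. [r9c7∈{1}] r9c7 has the single candidate 1 ⇒ r9c7=1.
Step 25. [r8c3∈{1,6}] r8c3 is the only open cell in box 7 admitting 6 ⇒ r8c3=6.
Step 26. [r9c2∈{8}] r9c2 is down to just 8. So r9c2=8.
Step 27. [r8c5∈{1,8,9}] 8 has one home in row 8: r8c5 ⇒ r8c5=8.
Step 28. [r8c2∈{1,3}] across row 8, 1 lands solely at r8c2 ⇒ r8c2=1.
Step 29. [r4c6∈{6,9}] 6 has one home in col 6: r4c6. So r4c6=6.
Step 30. [r1c9∈{1,2}] in row 1, 2 fits only at r1c9, so r1c9=2.
Step 31. [r7c5∈{1,4}] 1 has one home in row 7: r7c5. So r7c5=1.
Step 32. [r7c7∈{2,3}] row 7 places 2 nowhere but r7c7. So r7c7=2.
Step 33. [r2c7∈{6}] r2c7's peers cover all but 6 ⇒ r2c7=6.
Step 34. [r9c5∈{6}] nothing but 6 survives at r9c5, so r9c5=6.
Step 35. [r2c5∈{4}] r2c5 has the single candidate 4, so r2c5=4.
Step 36. [r5c8∈{4}] only 4 remains possible at r5c8. So r5c8=4.
Step 37. [r7c6∈{5}] r7c6 has the single candidate 5 ⇒ r7c6=5.
Step 38. [r1c1∈{6}] r1c1 is down to just 6, so r1c1=6.
Step 39. [r2c8∈{7}] r2c8 has the single candidate 7. So r2c8=7.
Step 40. [r4c5∈{9}] r4c5's peers cover all but 9, so r4c5=9.
Step 41. [r8c7∈{3}] r8c7's peers cover all but 3, so r8c7=3.
Step 42. [r9c4∈{7}] r9c4's peers cover all but 7 ⇒ r9c4=7.
Step 43. [r6c3∈{5}] only 5 remains possible at r6c3. So r6c3=5.
Step 44. [r1c2∈{4}] r1c2 is down to just 4 ⇒ r1c2=4.
Step 45. [r7c2∈{3}] only 3 remains possible at r7c2, so r7c2=3.
Step 46. [r7c4∈{4}] nothing but 4 survives at r7c4 ⇒ r7c4=4.
Step 47. [r3c5∈{3}] only 3 remains possible at r3c5 ⇒ r3c5=3.
Step 48. [r2c9∈{1}] r2c9 is down to just 1. So r2c9=1.
Step 49. [r4c2∈{7}] r4c2 is down to just 7 ⇒ r4c2=7.
Step 50. [r1c3∈{1}] r1c3 is down to just 1. So r1c3=1.
Step 51. [r8c6∈{9}] r8c6's peers cover all but 9 ⇒ r8c6=9.
Step 52. [r3c3∈{9}] r3c3's peers cover all but 9. So r3c3=9.

Answer: 6 4 1 5 7 8 9 3 2 / 3 5 8 9 4 2 6 7 1 / 7 2 9 6 3 1 4 8 5 / 1 7 4 8 9 6 5 2 3 / 2 6 3 1 5 7 8 4 9 / 8 9 5 3 2 4 7 1 6 / 9 3 7 4 1 5 2 6 8 / 4 1 6 2 8 9 3 5 7 / 5 8 2 7 6 3 1 9 4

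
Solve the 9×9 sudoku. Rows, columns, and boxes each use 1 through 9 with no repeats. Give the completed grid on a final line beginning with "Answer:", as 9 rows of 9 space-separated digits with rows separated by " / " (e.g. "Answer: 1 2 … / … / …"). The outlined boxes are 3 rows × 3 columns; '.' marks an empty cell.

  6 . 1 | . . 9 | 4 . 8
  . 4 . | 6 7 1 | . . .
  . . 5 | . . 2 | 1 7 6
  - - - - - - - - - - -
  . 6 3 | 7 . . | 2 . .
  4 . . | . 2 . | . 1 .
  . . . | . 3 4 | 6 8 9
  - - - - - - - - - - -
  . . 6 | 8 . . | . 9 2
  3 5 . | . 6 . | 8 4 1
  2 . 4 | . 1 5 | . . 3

Step 1. [r4c8∈{5}] r4c8's peers cover all but 5 ⇒ r4c8=5.
Step 2. [r1c2∈{2,3,7}] across row 1, 7 lands solely at r1c2 ⇒ r1c2=7.
Step 3. [r4c1∈{1,8,9}] r4c1 is the only open cell in row 4 admitting 1. So r4c1=1.
Step 4. [r2c3∈{2,8,9}] in box 1, 2 fits only at r2c3 ⇒ r2c3=2.
Step 5. [r5c3∈{7,8,9}] col 3 places 8 nowhere but r5c3, so r5c3=8.
Step 6. [r7c1∈{7}] nothing but 7 survives at r7c1. So r7c1=7.
Step 7. [r3c5∈{4,8}] 8 has one home in box 2: r3c5, so r3c5=8.
Step 8. [r9c4∈{9}] only 9 remains possible at r9c4 ⇒ r9c4=9.
Step 9. [r2c7∈{3,5,9}] in col 7, 9 fits only at r2c7. So r2c7=9.
Step 10. [r3c2∈{3,9}] in col 2, 3 fits only at r3c2 ⇒ r3c2=3.
Step 11. [r1c4∈{3,5}] in col 4, 3 fits only at r1c4 ⇒ r1c4=3.
Step 12. [r9c7∈{7}] nothing but 7 survives at r9c7, so r9c7=7.
Step 13. [r6c4∈{1,5}] 1 has one home in row 6: r6c4 ⇒ r6c4=1.
Step 14. [r2c9∈{5}] r2c9 is down to just 5, so r2c9=5.
Step 15. [r5c6∈{6}] r5c6's peers cover all but 6, so r5c6=6.
Step 16. [r7c2∈{1}] r7c2's peers cover all but 1 ⇒ r7c2=1.
Step 17. [r9c8∈{6}] r9c8 has the single candidate 6 ⇒ r9c8=6.
Step 18. [r2c8∈{3}] r2c8 is down to just 3 ⇒ r2c8=3.
Step 19. [r7c6∈{3}] r7c6 has the single candidate 3 ⇒ r7c6=3.
Step 20. [r4c9∈{4}] nothing but 4 survives at r4c9. So r4c9=4.
Step 21. [r5c4∈{5}] r5c4's peers cover all but 5, so r5c4=5.
Step 22. [r7c7∈{5}] nothing but 5 survives at r7c7 ⇒ r7c7=5.
Step 23. [r2c1∈{8}] nothing but 8 survives at r2c1, so r2c1=8.
Step 24. [r3c1∈{9}] r3c1's peers cover all but 9 ⇒ r3c1=9.
Step 25. [r8c4∈{2}] only 2 remains possible at r8c4 ⇒ r8c4=2.
Step 26. [r5c9∈{7}] r5c9 has the single candidate 7 ⇒ r5c9=7.
Step 27. [r5c2∈{9}] only 9 remains possible at r5c2 ⇒ r5c2=9.
Step 28. [r4c6∈{8}] nothing but 8 survives at r4c6. So r4c6=8.
Step 29. [r7c5∈{4}] r7c5 has the single candidate 4, so r7c5=4.
Step 30. [r9c2∈{8}] only 8 remains possible at r9c2. So r9c2=8.
Step 31. [r5c7∈{3}] only 3 remains possible at r5c7, so r5c7=3.
Step 32. [r8c3∈{9}] r8c3's peers cover all but 9, so r8c3=9.
Step 33. [r1c8∈{2}] r1c8 is down to just 2. So r1c8=2.
Step 34. [r6c2∈{2}] r6c2 is down to just 2 ⇒ r6c2=2.
Step 35. [r4c5∈{9}] r4c5 has the single candidate 9, so r4c5=9.
Step 36. [r8c6∈{7}] r8c6's peers cover all but 7, so r8c6=7.
Step 37. [r1c5∈{5}] r1c5's peers cover all but 5, so r1c5=5.
Step 38. [r3c4∈{4}] nothing but 4 survives at r3c4, so r3c4=4.
Step 39. [r6c1∈{5}] r6c1 is down to just 5, so r6c1=5.
Step 40. [r6c3∈{7}] only 7 remains possible at r6c3 ⇒ r6c3=7.

Answer: 6 7 1 3 5 9 4 2 8 / 8 4 2 6 7 1 9 3 5 / 9 3 5 4 8 2 1 7 6 / 1 6 3 7 9 8 2 5 4 / 4 9 8 5 2 6 3 1 7 / 5 2 7 1 3 4 6 8 9 / 7 1 6 8 4 3 5 9 2 / 3 5 9 2 6 7 8 4 1 / 2 8 4 9 1 5 7 6 3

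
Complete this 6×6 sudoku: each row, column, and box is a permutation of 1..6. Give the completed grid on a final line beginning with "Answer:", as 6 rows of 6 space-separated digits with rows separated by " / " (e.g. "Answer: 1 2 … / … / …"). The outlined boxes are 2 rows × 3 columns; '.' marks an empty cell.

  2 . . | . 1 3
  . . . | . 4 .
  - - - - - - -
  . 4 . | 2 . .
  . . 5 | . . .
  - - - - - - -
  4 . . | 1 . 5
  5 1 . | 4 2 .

Step 1. [r6c6∈{6}] r6c6 is down to just 6. So r6c6=6.
Step 2. [r4c4∈{3,6}] across col 4, 3 lands solely at r4c4. So r4c4=3.
Step 3. [r6c3∈{3}] r6c3 has the single candidate 3, so r6c3=3.
Step 4. [r3c1∈{1,3,6}] across row 3, 3 lands solely at r3c1 ⇒ r3c1=3.
Step 5. [r4c5∈{6}] r4c5 has the single candidate 6. So r4c5=6.
Step 6. [r2c1∈{1,6}] 6 has one home in col 1: r2c1. So r2c1=6.
Step 7. [r4c1∈{1}] r4c1 is down to just 1, so r4c1=1.
Step 8. [r5c3∈{2,6}] 2 has one home in col 3: r5c3 ⇒ r5c3=2.
Step 9. [r1c2∈{5}] r1c2's peers cover all but 5 ⇒ r1c2=5.
Step 10. [r1c4∈{6}] r1c4 is down to just 6 ⇒ r1c4=6.
Step 11. [r3c3∈{6}] nothing but 6 survives at r3c3. So r3c3=6.
Step 12. [r2c3∈{1}] r2c3 has the single candidate 1, so r2c3=1.
Step 13. [r1c3∈{4}] nothing but 4 survives at r1c3. So r1c3=4.
Step 14. [r2c2∈{3}] nothing but 3 survives at r2c2, so r2c2=3.
Step 15. [r2c4∈{5}] r2c4's peers cover all but 5, so r2c4=5.
Step 16. [r3c5∈{5}] only 5 remains possible at r3c5 ⇒ r3c5=5.
Step 17. [r4c2∈{2}] nothing but 2 survives at r4c2. So r4c2=2.
Step 18. [r5c5∈{3}] only 3 remains possible at r5c5 ⇒ r5c5=3.
Step 19. [r3c6∈{1}] r3c6 is down to just 1 ⇒ r3c6=1.
Step 20. [r5c2∈{6}] r5c2 has the single candidate 6, so r5c2=6.
Step 21. [r2c6∈{2}] only 2 remains possible at r2c6 ⇒ r2c6=2.
Step 22. [r4c6∈{4}] nothing but 4 survives at r4c6 ⇒ r4c6=4.

Answer: 2 5 4 6 1 3 / 6 3 1 5 4 2 / 3 4 6 2 5 1 / 1 2 5 3 6 4 / 4 6 2 1 3 5 / 5 1 3 4 2 6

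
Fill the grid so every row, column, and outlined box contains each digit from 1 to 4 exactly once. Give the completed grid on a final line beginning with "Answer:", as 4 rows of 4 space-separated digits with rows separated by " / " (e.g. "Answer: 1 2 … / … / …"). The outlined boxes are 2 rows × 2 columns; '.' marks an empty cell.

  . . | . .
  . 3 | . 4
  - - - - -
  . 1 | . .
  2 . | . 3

Step 1. [r2c3∈{1,2}] row 2 places 2 nowhere but r2c3, so r2c3=2.
Step 2. [r4c2∈{4}] nothing but 4 survives at r4c2. So r4c2=4.
Step 3. [r1c4∈{1}] r1c4's peers cover all but 1, so r1c4=1.
Step 4. [r1c1∈{4}] r1c1 is down to just 4, so r1c1=4.
Step 5. [r4c3∈{1}] nothing but 1 survives at r4c3 ⇒ r4c3=1.
Step 6. [r1c2∈{2}] r1c2's peers cover all but 2, so r1c2=2.
Step 7. [r3c1∈{3}] nothing but 3 survives at r3c1 ⇒ r3c1=3.
Step 8. [r3c3∈{4}] r3c3 has the single candidate 4 ⇒ r3c3=4.
Step 9. [r3c4∈{2}] r3c4 is down to just 2. So r3c4=2.
Step 10. [r1c3∈{3}] r1c3 is down to just 3. So r1c3=3.
Step 11. [r2c1∈{1}] r2c1's peers cover all but 1, so r2c1=1.

Answer: 4 2 3 1 / 1 3 2 4 / 3 1 4 2 / 2 4 1 3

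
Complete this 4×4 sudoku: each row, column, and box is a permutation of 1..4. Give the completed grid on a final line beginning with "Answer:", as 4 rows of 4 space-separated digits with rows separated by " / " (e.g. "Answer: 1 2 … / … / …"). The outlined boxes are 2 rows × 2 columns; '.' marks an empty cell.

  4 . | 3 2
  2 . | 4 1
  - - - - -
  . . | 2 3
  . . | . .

Step 1. [r4c2∈{1,2,3,4}] across row 4, 2 lands solely at r4c2, so r4c2=2.
Step 2. [r3c1∈{1}] r3c1 is down to just 1, so r3c1=1.
Step 3. [r4c1∈{3}] nothing but 3 survives at r4c1. So r4c1=3.
Step 4. [r3c2∈{4}] only 4 remains possible at r3c2. So r3c2=4.
Step 5. [r1c2∈{1}] only 1 remains possible at r1c2 ⇒ r1c2=1.
Step 6. [r4c4∈{4}] nothing but 4 survives at r4c4 ⇒ r4c4=4.
Step 7. [r4c3∈{1}] r4c3's peers cover all but 1. So r4c3=1.
Step 8. [r2c2∈{3}] r2c2 has the single candidate 3 ⇒ r2c2=3.

Answer: 4 1 3 2 / 2 3 4 1 / 1 4 2 3 / 3 2 1 4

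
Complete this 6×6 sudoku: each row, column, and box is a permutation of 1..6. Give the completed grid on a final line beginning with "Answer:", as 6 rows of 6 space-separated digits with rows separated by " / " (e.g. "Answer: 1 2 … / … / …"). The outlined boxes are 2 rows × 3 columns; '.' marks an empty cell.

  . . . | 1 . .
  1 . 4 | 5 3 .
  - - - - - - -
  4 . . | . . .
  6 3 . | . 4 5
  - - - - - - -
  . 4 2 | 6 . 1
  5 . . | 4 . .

Step 1. [r3c2∈{1,2,5}] r3c2 is the only open cell in box 3 admitting 2. So r3c2=2.
Step 2. [r2c6∈{2,6}] r2c6 is the only open cell in row 2 admitting 2. So r2c6=2.
Step 3. [r1c5∈{6}] r1c5's peers cover all but 6 ⇒ r1c5=6.
Step 4. [r6c3∈{1,3,6}] across col 3, 6 lands solely at r6c3, so r6c3=6.
Step 5. [r3c3∈{1,5}] 5 has one home in row 3: r3c3, so r3c3=5.
Step 6. [r1c1∈{2,3}] across row 1, 2 lands solely at r1c1, so r1c1=2.
Step 7. [r3c6∈{3,6}] 6 has one home in row 3: r3c6, so r3c6=6.
Step 8. [r6c2∈{1}] nothing but 1 survives at r6c2, so r6c2=1.
Step 9. [r6c5∈{2}] r6c5's peers cover all but 2 ⇒ r6c5=2.
Step 10. [r3c4∈{3}] r3c4 is down to just 3 ⇒ r3c4=3.
Step 11. [r5c1∈{3}] r5c1's peers cover all but 3 ⇒ r5c1=3.
Step 12. [r2c2∈{6}] only 6 remains possible at r2c2 ⇒ r2c2=6.
Step 13. [r6c6∈{3}] r6c6 has the single candidate 3 ⇒ r6c6=3.
Step 14. [r5c5∈{5}] r5c5 is down to just 5. So r5c5=5.
Step 15. [r4c4∈{2}] r4c4 has the single candidate 2 ⇒ r4c4=2.
Step 16. [r1c2∈{5}] r1c2 is down to just 5. So r1c2=5.
Step 17. [r4c3∈{1}] r4c3 has the single candidate 1. So r4c3=1.
Step 18. [r1c3∈{3}] r1c3 has the single candidate 3, so r1c3=3.
Step 19. [r1c6∈{4}] only 4 remains possible at r1c6, so r1c6=4.
Step 20. [r3c5∈{1}] nothing but 1 survives at r3c5, so r3c5=1.

Answer: 2 5 3 1 6 4 / 1 6 4 5 3 2 / 4 2 5 3 1 6 / 6 3 1 2 4 5 / 3 4 2 6 5 1 / 5 1 6 4 2 3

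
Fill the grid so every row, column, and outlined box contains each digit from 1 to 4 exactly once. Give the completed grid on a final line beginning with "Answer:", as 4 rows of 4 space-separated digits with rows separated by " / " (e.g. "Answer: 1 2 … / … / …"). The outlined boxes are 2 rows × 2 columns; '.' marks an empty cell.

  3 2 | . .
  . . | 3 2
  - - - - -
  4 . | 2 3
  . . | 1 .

Step 1. [r4c4∈{4}] r4c4 has the single candidate 4 ⇒ r4c4=4.
Step 2. [r2c2∈{1,4}] in row 2, 4 fits only at r2c2 ⇒ r2c2=4.
Step 3. [r1c4∈{1}] r1c4's peers cover all but 1, so r1c4=1.
Step 4. [r4c2∈{3}] r4c2 is down to just 3 ⇒ r4c2=3.
Step 5. [r3c2∈{1}] r3c2 has the single candidate 1, so r3c2=1.
Step 6. [r2c1∈{1}] r2c1's peers cover all but 1, so r2c1=1.
Step 7. [r1c3∈{4}] r1c3 is down to just 4, so r1c3=4.
Step 8. [r4c1∈{2}] r4c1 is down to just 2 ⇒ r4c1=2.

Answer: 3 2 4 1 / 1 4 3 2 / 4 1 2 3 / 2 3 1 4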